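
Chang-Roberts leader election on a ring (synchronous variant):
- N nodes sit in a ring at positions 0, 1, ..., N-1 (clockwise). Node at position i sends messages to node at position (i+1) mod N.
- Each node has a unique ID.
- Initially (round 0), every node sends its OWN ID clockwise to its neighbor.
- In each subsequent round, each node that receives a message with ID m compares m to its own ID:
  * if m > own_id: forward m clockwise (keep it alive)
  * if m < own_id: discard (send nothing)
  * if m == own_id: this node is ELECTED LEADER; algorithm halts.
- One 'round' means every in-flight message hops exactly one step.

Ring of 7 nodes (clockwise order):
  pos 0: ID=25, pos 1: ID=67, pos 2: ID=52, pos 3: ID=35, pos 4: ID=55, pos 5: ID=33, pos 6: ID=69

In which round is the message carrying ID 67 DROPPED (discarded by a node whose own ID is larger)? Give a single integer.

Round 1: pos1(id67) recv 25: drop; pos2(id52) recv 67: fwd; pos3(id35) recv 52: fwd; pos4(id55) recv 35: drop; pos5(id33) recv 55: fwd; pos6(id69) recv 33: drop; pos0(id25) recv 69: fwd
Round 2: pos3(id35) recv 67: fwd; pos4(id55) recv 52: drop; pos6(id69) recv 55: drop; pos1(id67) recv 69: fwd
Round 3: pos4(id55) recv 67: fwd; pos2(id52) recv 69: fwd
Round 4: pos5(id33) recv 67: fwd; pos3(id35) recv 69: fwd
Round 5: pos6(id69) recv 67: drop; pos4(id55) recv 69: fwd
Round 6: pos5(id33) recv 69: fwd
Round 7: pos6(id69) recv 69: ELECTED
Message ID 67 originates at pos 1; dropped at pos 6 in round 5

Answer: 5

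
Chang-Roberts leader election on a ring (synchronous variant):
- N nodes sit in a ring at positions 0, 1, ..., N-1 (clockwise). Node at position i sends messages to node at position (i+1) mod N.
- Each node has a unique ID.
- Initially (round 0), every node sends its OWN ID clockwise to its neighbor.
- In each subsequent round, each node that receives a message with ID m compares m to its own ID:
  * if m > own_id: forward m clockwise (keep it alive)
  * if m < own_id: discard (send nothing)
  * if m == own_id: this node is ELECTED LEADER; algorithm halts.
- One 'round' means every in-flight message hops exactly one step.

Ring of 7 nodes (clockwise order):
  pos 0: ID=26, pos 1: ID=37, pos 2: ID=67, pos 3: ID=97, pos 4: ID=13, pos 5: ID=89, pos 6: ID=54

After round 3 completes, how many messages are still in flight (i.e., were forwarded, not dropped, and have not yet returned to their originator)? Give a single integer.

Answer: 2

Derivation:
Round 1: pos1(id37) recv 26: drop; pos2(id67) recv 37: drop; pos3(id97) recv 67: drop; pos4(id13) recv 97: fwd; pos5(id89) recv 13: drop; pos6(id54) recv 89: fwd; pos0(id26) recv 54: fwd
Round 2: pos5(id89) recv 97: fwd; pos0(id26) recv 89: fwd; pos1(id37) recv 54: fwd
Round 3: pos6(id54) recv 97: fwd; pos1(id37) recv 89: fwd; pos2(id67) recv 54: drop
After round 3: 2 messages still in flight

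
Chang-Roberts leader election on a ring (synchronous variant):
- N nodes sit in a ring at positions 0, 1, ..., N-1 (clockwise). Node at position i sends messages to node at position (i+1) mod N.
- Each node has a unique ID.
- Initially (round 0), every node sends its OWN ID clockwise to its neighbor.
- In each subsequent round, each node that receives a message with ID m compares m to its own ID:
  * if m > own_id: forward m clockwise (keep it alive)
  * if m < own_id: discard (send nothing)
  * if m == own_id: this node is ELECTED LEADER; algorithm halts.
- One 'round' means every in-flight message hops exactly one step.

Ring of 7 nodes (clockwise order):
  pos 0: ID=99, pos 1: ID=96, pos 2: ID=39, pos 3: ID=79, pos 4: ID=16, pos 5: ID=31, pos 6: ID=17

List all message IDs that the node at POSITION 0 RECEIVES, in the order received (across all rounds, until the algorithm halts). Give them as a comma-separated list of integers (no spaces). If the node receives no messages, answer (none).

Round 1: pos1(id96) recv 99: fwd; pos2(id39) recv 96: fwd; pos3(id79) recv 39: drop; pos4(id16) recv 79: fwd; pos5(id31) recv 16: drop; pos6(id17) recv 31: fwd; pos0(id99) recv 17: drop
Round 2: pos2(id39) recv 99: fwd; pos3(id79) recv 96: fwd; pos5(id31) recv 79: fwd; pos0(id99) recv 31: drop
Round 3: pos3(id79) recv 99: fwd; pos4(id16) recv 96: fwd; pos6(id17) recv 79: fwd
Round 4: pos4(id16) recv 99: fwd; pos5(id31) recv 96: fwd; pos0(id99) recv 79: drop
Round 5: pos5(id31) recv 99: fwd; pos6(id17) recv 96: fwd
Round 6: pos6(id17) recv 99: fwd; pos0(id99) recv 96: drop
Round 7: pos0(id99) recv 99: ELECTED

Answer: 17,31,79,96,99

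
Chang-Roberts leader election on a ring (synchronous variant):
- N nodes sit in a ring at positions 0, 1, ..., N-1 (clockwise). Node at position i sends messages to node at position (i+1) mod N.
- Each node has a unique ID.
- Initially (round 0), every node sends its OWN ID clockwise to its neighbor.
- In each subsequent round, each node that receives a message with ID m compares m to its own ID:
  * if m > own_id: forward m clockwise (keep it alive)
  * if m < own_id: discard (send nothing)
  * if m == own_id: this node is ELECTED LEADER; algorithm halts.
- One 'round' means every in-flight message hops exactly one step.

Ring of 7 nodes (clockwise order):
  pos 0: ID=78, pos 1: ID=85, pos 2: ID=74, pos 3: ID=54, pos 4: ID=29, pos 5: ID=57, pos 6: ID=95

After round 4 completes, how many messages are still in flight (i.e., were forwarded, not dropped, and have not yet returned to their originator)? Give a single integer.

Round 1: pos1(id85) recv 78: drop; pos2(id74) recv 85: fwd; pos3(id54) recv 74: fwd; pos4(id29) recv 54: fwd; pos5(id57) recv 29: drop; pos6(id95) recv 57: drop; pos0(id78) recv 95: fwd
Round 2: pos3(id54) recv 85: fwd; pos4(id29) recv 74: fwd; pos5(id57) recv 54: drop; pos1(id85) recv 95: fwd
Round 3: pos4(id29) recv 85: fwd; pos5(id57) recv 74: fwd; pos2(id74) recv 95: fwd
Round 4: pos5(id57) recv 85: fwd; pos6(id95) recv 74: drop; pos3(id54) recv 95: fwd
After round 4: 2 messages still in flight

Answer: 2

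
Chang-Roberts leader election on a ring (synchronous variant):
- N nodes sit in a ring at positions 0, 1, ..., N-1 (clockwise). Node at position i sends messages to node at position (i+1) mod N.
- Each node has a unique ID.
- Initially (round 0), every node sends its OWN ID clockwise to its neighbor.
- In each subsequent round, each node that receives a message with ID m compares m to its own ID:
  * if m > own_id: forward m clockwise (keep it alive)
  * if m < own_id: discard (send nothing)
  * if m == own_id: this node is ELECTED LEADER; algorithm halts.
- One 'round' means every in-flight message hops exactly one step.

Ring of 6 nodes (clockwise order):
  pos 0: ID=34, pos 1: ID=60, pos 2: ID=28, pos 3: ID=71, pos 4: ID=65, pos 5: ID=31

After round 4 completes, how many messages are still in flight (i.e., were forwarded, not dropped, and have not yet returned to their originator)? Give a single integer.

Round 1: pos1(id60) recv 34: drop; pos2(id28) recv 60: fwd; pos3(id71) recv 28: drop; pos4(id65) recv 71: fwd; pos5(id31) recv 65: fwd; pos0(id34) recv 31: drop
Round 2: pos3(id71) recv 60: drop; pos5(id31) recv 71: fwd; pos0(id34) recv 65: fwd
Round 3: pos0(id34) recv 71: fwd; pos1(id60) recv 65: fwd
Round 4: pos1(id60) recv 71: fwd; pos2(id28) recv 65: fwd
After round 4: 2 messages still in flight

Answer: 2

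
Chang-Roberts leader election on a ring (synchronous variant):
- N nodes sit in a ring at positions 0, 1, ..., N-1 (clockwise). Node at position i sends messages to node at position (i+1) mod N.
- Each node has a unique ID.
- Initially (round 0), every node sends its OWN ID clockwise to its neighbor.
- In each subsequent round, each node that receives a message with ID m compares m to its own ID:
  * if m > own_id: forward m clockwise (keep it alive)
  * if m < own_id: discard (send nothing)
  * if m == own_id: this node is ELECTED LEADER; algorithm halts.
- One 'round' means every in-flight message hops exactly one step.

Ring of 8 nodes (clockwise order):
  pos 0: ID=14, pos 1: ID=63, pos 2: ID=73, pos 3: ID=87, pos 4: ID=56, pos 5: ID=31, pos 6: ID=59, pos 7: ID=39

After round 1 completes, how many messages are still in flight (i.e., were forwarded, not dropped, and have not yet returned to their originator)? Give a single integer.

Round 1: pos1(id63) recv 14: drop; pos2(id73) recv 63: drop; pos3(id87) recv 73: drop; pos4(id56) recv 87: fwd; pos5(id31) recv 56: fwd; pos6(id59) recv 31: drop; pos7(id39) recv 59: fwd; pos0(id14) recv 39: fwd
After round 1: 4 messages still in flight

Answer: 4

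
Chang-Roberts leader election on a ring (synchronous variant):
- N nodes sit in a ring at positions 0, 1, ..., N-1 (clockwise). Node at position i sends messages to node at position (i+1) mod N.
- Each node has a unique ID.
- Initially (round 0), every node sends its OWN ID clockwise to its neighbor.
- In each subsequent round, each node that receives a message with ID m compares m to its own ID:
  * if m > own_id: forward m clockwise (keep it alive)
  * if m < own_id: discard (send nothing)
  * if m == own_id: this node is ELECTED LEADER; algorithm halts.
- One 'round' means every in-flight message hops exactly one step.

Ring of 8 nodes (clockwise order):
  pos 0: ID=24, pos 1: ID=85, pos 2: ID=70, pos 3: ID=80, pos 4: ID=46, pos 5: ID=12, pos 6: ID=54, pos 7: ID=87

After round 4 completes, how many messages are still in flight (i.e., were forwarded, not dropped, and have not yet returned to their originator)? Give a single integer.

Round 1: pos1(id85) recv 24: drop; pos2(id70) recv 85: fwd; pos3(id80) recv 70: drop; pos4(id46) recv 80: fwd; pos5(id12) recv 46: fwd; pos6(id54) recv 12: drop; pos7(id87) recv 54: drop; pos0(id24) recv 87: fwd
Round 2: pos3(id80) recv 85: fwd; pos5(id12) recv 80: fwd; pos6(id54) recv 46: drop; pos1(id85) recv 87: fwd
Round 3: pos4(id46) recv 85: fwd; pos6(id54) recv 80: fwd; pos2(id70) recv 87: fwd
Round 4: pos5(id12) recv 85: fwd; pos7(id87) recv 80: drop; pos3(id80) recv 87: fwd
After round 4: 2 messages still in flight

Answer: 2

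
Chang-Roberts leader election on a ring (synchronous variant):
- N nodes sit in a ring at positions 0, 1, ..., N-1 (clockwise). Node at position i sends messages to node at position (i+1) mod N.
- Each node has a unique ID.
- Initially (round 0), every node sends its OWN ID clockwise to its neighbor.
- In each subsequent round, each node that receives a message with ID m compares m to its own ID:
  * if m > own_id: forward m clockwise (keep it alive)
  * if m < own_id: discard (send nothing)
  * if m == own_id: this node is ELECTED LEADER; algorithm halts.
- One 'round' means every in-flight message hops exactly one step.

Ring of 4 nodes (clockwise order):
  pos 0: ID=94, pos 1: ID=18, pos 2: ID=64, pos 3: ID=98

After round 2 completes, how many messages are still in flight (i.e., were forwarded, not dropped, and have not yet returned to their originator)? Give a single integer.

Round 1: pos1(id18) recv 94: fwd; pos2(id64) recv 18: drop; pos3(id98) recv 64: drop; pos0(id94) recv 98: fwd
Round 2: pos2(id64) recv 94: fwd; pos1(id18) recv 98: fwd
After round 2: 2 messages still in flight

Answer: 2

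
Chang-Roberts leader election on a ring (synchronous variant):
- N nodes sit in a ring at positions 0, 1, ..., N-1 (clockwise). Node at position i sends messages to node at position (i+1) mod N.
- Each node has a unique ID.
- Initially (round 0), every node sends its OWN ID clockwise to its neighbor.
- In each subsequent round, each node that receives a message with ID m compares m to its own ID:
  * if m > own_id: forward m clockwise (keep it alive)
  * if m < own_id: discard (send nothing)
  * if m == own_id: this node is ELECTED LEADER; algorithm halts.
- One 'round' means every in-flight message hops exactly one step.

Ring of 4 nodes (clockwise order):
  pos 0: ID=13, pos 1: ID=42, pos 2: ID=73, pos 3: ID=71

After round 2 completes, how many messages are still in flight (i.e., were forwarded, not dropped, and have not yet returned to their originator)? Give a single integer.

Round 1: pos1(id42) recv 13: drop; pos2(id73) recv 42: drop; pos3(id71) recv 73: fwd; pos0(id13) recv 71: fwd
Round 2: pos0(id13) recv 73: fwd; pos1(id42) recv 71: fwd
After round 2: 2 messages still in flight

Answer: 2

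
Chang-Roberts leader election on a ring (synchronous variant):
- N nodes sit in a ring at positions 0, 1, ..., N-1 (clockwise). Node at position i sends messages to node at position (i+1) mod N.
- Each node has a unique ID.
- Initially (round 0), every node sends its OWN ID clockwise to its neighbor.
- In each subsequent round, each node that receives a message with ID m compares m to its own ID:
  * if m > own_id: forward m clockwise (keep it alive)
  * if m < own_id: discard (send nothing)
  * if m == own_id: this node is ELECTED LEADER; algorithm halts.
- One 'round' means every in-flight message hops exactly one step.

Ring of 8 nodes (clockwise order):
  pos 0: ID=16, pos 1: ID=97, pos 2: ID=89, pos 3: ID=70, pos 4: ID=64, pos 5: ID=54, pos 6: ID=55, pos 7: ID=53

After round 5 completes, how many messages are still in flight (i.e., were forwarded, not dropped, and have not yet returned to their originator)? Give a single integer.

Round 1: pos1(id97) recv 16: drop; pos2(id89) recv 97: fwd; pos3(id70) recv 89: fwd; pos4(id64) recv 70: fwd; pos5(id54) recv 64: fwd; pos6(id55) recv 54: drop; pos7(id53) recv 55: fwd; pos0(id16) recv 53: fwd
Round 2: pos3(id70) recv 97: fwd; pos4(id64) recv 89: fwd; pos5(id54) recv 70: fwd; pos6(id55) recv 64: fwd; pos0(id16) recv 55: fwd; pos1(id97) recv 53: drop
Round 3: pos4(id64) recv 97: fwd; pos5(id54) recv 89: fwd; pos6(id55) recv 70: fwd; pos7(id53) recv 64: fwd; pos1(id97) recv 55: drop
Round 4: pos5(id54) recv 97: fwd; pos6(id55) recv 89: fwd; pos7(id53) recv 70: fwd; pos0(id16) recv 64: fwd
Round 5: pos6(id55) recv 97: fwd; pos7(id53) recv 89: fwd; pos0(id16) recv 70: fwd; pos1(id97) recv 64: drop
After round 5: 3 messages still in flight

Answer: 3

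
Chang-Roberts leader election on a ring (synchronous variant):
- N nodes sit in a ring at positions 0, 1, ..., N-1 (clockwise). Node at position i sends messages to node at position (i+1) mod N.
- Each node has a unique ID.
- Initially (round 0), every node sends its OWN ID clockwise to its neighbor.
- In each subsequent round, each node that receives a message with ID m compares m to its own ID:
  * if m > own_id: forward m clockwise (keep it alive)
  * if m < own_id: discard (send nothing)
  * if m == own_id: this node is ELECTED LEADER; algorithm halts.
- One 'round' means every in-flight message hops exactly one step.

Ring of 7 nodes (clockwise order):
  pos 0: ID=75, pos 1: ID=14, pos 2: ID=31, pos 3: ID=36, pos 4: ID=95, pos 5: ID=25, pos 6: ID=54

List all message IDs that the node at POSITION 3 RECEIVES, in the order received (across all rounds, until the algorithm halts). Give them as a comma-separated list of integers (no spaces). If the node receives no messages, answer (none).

Round 1: pos1(id14) recv 75: fwd; pos2(id31) recv 14: drop; pos3(id36) recv 31: drop; pos4(id95) recv 36: drop; pos5(id25) recv 95: fwd; pos6(id54) recv 25: drop; pos0(id75) recv 54: drop
Round 2: pos2(id31) recv 75: fwd; pos6(id54) recv 95: fwd
Round 3: pos3(id36) recv 75: fwd; pos0(id75) recv 95: fwd
Round 4: pos4(id95) recv 75: drop; pos1(id14) recv 95: fwd
Round 5: pos2(id31) recv 95: fwd
Round 6: pos3(id36) recv 95: fwd
Round 7: pos4(id95) recv 95: ELECTED

Answer: 31,75,95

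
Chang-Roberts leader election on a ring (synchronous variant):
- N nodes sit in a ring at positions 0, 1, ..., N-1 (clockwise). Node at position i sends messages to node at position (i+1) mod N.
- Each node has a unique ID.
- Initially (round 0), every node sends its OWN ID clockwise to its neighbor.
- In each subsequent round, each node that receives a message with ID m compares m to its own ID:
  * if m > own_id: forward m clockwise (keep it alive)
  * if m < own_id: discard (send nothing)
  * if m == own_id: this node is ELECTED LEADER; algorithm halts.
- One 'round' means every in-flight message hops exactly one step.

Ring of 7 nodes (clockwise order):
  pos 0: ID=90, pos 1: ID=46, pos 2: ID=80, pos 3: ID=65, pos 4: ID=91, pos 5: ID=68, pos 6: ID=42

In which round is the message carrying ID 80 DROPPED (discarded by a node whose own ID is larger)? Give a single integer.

Answer: 2

Derivation:
Round 1: pos1(id46) recv 90: fwd; pos2(id80) recv 46: drop; pos3(id65) recv 80: fwd; pos4(id91) recv 65: drop; pos5(id68) recv 91: fwd; pos6(id42) recv 68: fwd; pos0(id90) recv 42: drop
Round 2: pos2(id80) recv 90: fwd; pos4(id91) recv 80: drop; pos6(id42) recv 91: fwd; pos0(id90) recv 68: drop
Round 3: pos3(id65) recv 90: fwd; pos0(id90) recv 91: fwd
Round 4: pos4(id91) recv 90: drop; pos1(id46) recv 91: fwd
Round 5: pos2(id80) recv 91: fwd
Round 6: pos3(id65) recv 91: fwd
Round 7: pos4(id91) recv 91: ELECTED
Message ID 80 originates at pos 2; dropped at pos 4 in round 2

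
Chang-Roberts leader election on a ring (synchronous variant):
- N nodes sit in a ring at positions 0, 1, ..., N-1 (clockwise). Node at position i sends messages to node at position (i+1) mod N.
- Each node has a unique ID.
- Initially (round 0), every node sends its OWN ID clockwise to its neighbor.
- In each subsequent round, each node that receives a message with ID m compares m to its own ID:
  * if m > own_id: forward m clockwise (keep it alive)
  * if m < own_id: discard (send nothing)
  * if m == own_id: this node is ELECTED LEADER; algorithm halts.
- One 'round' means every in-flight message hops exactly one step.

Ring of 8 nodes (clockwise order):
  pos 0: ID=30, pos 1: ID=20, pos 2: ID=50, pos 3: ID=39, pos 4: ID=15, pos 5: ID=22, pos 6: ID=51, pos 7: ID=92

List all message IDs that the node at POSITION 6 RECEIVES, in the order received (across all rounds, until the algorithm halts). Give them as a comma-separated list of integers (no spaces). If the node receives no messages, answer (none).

Round 1: pos1(id20) recv 30: fwd; pos2(id50) recv 20: drop; pos3(id39) recv 50: fwd; pos4(id15) recv 39: fwd; pos5(id22) recv 15: drop; pos6(id51) recv 22: drop; pos7(id92) recv 51: drop; pos0(id30) recv 92: fwd
Round 2: pos2(id50) recv 30: drop; pos4(id15) recv 50: fwd; pos5(id22) recv 39: fwd; pos1(id20) recv 92: fwd
Round 3: pos5(id22) recv 50: fwd; pos6(id51) recv 39: drop; pos2(id50) recv 92: fwd
Round 4: pos6(id51) recv 50: drop; pos3(id39) recv 92: fwd
Round 5: pos4(id15) recv 92: fwd
Round 6: pos5(id22) recv 92: fwd
Round 7: pos6(id51) recv 92: fwd
Round 8: pos7(id92) recv 92: ELECTED

Answer: 22,39,50,92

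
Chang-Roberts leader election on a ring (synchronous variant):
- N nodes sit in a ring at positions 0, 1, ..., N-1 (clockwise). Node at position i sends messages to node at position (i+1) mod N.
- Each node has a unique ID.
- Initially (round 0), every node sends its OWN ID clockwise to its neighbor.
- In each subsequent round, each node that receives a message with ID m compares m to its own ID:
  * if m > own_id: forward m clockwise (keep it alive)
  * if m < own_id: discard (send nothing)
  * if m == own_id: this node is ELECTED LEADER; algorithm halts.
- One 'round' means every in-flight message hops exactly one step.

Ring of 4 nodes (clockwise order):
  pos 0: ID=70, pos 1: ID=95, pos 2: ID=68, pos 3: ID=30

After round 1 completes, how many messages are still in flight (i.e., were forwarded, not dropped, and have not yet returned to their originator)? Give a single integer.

Round 1: pos1(id95) recv 70: drop; pos2(id68) recv 95: fwd; pos3(id30) recv 68: fwd; pos0(id70) recv 30: drop
After round 1: 2 messages still in flight

Answer: 2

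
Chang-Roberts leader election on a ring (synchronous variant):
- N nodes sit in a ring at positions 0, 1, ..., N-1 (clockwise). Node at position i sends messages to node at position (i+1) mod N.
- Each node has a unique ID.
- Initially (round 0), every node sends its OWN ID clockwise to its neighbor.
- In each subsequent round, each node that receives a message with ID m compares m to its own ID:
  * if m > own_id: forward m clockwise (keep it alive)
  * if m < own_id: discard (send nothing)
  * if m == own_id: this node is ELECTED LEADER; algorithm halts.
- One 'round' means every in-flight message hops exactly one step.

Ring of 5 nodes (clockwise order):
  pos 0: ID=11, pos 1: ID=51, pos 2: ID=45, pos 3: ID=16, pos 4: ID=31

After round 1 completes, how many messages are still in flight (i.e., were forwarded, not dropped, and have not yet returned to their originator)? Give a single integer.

Answer: 3

Derivation:
Round 1: pos1(id51) recv 11: drop; pos2(id45) recv 51: fwd; pos3(id16) recv 45: fwd; pos4(id31) recv 16: drop; pos0(id11) recv 31: fwd
After round 1: 3 messages still in flight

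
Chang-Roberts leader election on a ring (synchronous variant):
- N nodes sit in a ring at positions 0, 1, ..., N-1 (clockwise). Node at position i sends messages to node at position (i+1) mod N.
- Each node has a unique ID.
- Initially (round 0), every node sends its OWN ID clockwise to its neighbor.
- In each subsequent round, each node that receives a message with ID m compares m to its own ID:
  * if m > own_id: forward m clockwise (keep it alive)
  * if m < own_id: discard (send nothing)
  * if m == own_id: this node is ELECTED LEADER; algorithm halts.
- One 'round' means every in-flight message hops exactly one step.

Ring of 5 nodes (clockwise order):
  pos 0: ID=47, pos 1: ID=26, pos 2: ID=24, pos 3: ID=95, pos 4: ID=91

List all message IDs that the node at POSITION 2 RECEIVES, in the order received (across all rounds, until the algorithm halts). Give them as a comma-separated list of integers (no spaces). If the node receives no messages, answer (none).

Round 1: pos1(id26) recv 47: fwd; pos2(id24) recv 26: fwd; pos3(id95) recv 24: drop; pos4(id91) recv 95: fwd; pos0(id47) recv 91: fwd
Round 2: pos2(id24) recv 47: fwd; pos3(id95) recv 26: drop; pos0(id47) recv 95: fwd; pos1(id26) recv 91: fwd
Round 3: pos3(id95) recv 47: drop; pos1(id26) recv 95: fwd; pos2(id24) recv 91: fwd
Round 4: pos2(id24) recv 95: fwd; pos3(id95) recv 91: drop
Round 5: pos3(id95) recv 95: ELECTED

Answer: 26,47,91,95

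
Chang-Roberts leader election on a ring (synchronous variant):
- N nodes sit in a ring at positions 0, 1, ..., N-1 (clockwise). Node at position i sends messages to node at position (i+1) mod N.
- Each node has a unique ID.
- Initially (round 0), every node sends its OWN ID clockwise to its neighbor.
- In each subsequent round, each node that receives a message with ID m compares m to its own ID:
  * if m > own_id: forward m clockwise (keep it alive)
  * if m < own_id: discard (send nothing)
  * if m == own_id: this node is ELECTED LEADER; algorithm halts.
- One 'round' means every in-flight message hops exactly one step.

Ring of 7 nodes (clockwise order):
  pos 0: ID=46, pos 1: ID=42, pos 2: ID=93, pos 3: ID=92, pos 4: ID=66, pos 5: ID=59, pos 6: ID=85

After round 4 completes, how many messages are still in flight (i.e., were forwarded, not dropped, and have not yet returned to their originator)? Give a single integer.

Round 1: pos1(id42) recv 46: fwd; pos2(id93) recv 42: drop; pos3(id92) recv 93: fwd; pos4(id66) recv 92: fwd; pos5(id59) recv 66: fwd; pos6(id85) recv 59: drop; pos0(id46) recv 85: fwd
Round 2: pos2(id93) recv 46: drop; pos4(id66) recv 93: fwd; pos5(id59) recv 92: fwd; pos6(id85) recv 66: drop; pos1(id42) recv 85: fwd
Round 3: pos5(id59) recv 93: fwd; pos6(id85) recv 92: fwd; pos2(id93) recv 85: drop
Round 4: pos6(id85) recv 93: fwd; pos0(id46) recv 92: fwd
After round 4: 2 messages still in flight

Answer: 2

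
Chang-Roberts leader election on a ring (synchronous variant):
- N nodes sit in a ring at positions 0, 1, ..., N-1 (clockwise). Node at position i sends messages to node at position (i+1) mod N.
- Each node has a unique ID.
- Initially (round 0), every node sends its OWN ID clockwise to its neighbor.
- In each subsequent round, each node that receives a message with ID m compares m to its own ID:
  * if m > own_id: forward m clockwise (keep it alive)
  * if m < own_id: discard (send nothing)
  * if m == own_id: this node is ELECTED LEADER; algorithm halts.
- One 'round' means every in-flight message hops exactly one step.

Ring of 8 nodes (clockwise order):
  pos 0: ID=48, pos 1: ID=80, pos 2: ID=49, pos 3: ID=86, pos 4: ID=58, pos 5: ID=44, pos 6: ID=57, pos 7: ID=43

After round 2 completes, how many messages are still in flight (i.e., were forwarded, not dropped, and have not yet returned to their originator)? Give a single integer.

Answer: 3

Derivation:
Round 1: pos1(id80) recv 48: drop; pos2(id49) recv 80: fwd; pos3(id86) recv 49: drop; pos4(id58) recv 86: fwd; pos5(id44) recv 58: fwd; pos6(id57) recv 44: drop; pos7(id43) recv 57: fwd; pos0(id48) recv 43: drop
Round 2: pos3(id86) recv 80: drop; pos5(id44) recv 86: fwd; pos6(id57) recv 58: fwd; pos0(id48) recv 57: fwd
After round 2: 3 messages still in flight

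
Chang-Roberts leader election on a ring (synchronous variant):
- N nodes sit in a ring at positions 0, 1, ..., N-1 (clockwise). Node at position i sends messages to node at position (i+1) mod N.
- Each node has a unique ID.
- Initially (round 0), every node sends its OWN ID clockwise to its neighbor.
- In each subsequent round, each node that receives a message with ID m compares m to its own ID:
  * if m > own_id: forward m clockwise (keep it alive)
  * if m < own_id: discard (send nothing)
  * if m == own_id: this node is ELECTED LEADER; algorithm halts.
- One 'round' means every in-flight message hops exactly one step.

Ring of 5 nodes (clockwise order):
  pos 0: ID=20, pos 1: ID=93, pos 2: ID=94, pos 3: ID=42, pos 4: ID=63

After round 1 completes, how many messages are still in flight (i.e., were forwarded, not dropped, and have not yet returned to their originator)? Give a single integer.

Round 1: pos1(id93) recv 20: drop; pos2(id94) recv 93: drop; pos3(id42) recv 94: fwd; pos4(id63) recv 42: drop; pos0(id20) recv 63: fwd
After round 1: 2 messages still in flight

Answer: 2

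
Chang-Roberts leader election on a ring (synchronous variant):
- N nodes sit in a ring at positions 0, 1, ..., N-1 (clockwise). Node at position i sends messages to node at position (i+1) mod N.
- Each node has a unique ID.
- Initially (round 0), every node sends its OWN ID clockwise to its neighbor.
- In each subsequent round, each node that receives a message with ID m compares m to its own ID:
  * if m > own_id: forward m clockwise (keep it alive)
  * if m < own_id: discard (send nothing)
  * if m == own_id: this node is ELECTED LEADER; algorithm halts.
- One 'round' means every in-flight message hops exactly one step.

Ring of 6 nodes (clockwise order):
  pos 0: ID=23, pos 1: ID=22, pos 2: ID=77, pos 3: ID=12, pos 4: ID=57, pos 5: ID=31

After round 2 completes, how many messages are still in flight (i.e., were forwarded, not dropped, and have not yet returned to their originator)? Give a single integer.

Round 1: pos1(id22) recv 23: fwd; pos2(id77) recv 22: drop; pos3(id12) recv 77: fwd; pos4(id57) recv 12: drop; pos5(id31) recv 57: fwd; pos0(id23) recv 31: fwd
Round 2: pos2(id77) recv 23: drop; pos4(id57) recv 77: fwd; pos0(id23) recv 57: fwd; pos1(id22) recv 31: fwd
After round 2: 3 messages still in flight

Answer: 3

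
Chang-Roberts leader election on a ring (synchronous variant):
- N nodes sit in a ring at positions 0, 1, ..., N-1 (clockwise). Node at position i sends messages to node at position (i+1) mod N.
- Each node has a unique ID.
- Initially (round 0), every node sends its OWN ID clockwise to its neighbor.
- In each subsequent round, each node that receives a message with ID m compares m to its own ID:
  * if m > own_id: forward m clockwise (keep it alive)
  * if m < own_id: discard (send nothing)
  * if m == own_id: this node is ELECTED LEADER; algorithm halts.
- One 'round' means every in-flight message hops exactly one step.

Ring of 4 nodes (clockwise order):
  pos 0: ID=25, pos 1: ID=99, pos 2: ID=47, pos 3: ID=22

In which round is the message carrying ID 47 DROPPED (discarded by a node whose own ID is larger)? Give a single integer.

Round 1: pos1(id99) recv 25: drop; pos2(id47) recv 99: fwd; pos3(id22) recv 47: fwd; pos0(id25) recv 22: drop
Round 2: pos3(id22) recv 99: fwd; pos0(id25) recv 47: fwd
Round 3: pos0(id25) recv 99: fwd; pos1(id99) recv 47: drop
Round 4: pos1(id99) recv 99: ELECTED
Message ID 47 originates at pos 2; dropped at pos 1 in round 3

Answer: 3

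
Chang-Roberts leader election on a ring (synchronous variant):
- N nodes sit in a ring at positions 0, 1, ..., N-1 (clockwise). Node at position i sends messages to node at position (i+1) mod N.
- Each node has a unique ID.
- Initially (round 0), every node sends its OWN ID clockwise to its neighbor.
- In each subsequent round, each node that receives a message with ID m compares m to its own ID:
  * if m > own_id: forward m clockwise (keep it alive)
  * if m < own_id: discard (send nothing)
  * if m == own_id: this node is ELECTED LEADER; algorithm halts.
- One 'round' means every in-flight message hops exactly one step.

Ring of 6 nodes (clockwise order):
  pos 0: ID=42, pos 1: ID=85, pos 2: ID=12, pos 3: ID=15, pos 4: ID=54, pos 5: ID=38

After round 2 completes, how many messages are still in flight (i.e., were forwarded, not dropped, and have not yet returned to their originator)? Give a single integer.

Round 1: pos1(id85) recv 42: drop; pos2(id12) recv 85: fwd; pos3(id15) recv 12: drop; pos4(id54) recv 15: drop; pos5(id38) recv 54: fwd; pos0(id42) recv 38: drop
Round 2: pos3(id15) recv 85: fwd; pos0(id42) recv 54: fwd
After round 2: 2 messages still in flight

Answer: 2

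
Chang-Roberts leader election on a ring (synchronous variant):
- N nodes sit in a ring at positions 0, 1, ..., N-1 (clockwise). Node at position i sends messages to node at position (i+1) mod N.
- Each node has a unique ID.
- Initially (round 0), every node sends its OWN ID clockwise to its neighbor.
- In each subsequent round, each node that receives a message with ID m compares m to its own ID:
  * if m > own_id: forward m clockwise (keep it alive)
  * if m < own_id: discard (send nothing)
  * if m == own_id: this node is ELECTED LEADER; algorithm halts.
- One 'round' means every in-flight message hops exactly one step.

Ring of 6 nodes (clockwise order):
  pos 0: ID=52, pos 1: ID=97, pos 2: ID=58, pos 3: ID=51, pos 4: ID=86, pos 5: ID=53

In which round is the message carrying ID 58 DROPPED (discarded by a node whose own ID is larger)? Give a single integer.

Answer: 2

Derivation:
Round 1: pos1(id97) recv 52: drop; pos2(id58) recv 97: fwd; pos3(id51) recv 58: fwd; pos4(id86) recv 51: drop; pos5(id53) recv 86: fwd; pos0(id52) recv 53: fwd
Round 2: pos3(id51) recv 97: fwd; pos4(id86) recv 58: drop; pos0(id52) recv 86: fwd; pos1(id97) recv 53: drop
Round 3: pos4(id86) recv 97: fwd; pos1(id97) recv 86: drop
Round 4: pos5(id53) recv 97: fwd
Round 5: pos0(id52) recv 97: fwd
Round 6: pos1(id97) recv 97: ELECTED
Message ID 58 originates at pos 2; dropped at pos 4 in round 2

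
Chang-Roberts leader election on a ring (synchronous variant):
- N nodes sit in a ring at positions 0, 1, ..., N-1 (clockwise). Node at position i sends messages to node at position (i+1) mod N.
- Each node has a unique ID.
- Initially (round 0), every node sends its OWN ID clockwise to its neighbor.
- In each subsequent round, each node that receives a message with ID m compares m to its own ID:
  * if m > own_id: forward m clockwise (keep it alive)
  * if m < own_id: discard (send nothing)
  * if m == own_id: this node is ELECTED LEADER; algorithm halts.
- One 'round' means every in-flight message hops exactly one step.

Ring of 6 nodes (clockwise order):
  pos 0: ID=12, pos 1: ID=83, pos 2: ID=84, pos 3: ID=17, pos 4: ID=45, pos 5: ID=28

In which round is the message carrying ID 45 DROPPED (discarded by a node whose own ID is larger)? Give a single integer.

Answer: 3

Derivation:
Round 1: pos1(id83) recv 12: drop; pos2(id84) recv 83: drop; pos3(id17) recv 84: fwd; pos4(id45) recv 17: drop; pos5(id28) recv 45: fwd; pos0(id12) recv 28: fwd
Round 2: pos4(id45) recv 84: fwd; pos0(id12) recv 45: fwd; pos1(id83) recv 28: drop
Round 3: pos5(id28) recv 84: fwd; pos1(id83) recv 45: drop
Round 4: pos0(id12) recv 84: fwd
Round 5: pos1(id83) recv 84: fwd
Round 6: pos2(id84) recv 84: ELECTED
Message ID 45 originates at pos 4; dropped at pos 1 in round 3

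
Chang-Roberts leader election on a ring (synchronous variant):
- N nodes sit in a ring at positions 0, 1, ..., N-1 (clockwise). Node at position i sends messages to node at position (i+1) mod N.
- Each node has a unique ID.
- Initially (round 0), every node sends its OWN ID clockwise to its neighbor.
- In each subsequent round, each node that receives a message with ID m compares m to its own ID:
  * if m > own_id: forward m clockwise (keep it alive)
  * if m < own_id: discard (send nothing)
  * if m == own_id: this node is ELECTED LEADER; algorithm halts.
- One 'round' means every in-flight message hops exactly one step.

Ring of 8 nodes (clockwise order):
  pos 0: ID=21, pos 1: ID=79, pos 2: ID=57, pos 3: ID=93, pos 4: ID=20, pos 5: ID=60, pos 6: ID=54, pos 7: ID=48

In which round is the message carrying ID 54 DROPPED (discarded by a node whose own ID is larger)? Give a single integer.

Round 1: pos1(id79) recv 21: drop; pos2(id57) recv 79: fwd; pos3(id93) recv 57: drop; pos4(id20) recv 93: fwd; pos5(id60) recv 20: drop; pos6(id54) recv 60: fwd; pos7(id48) recv 54: fwd; pos0(id21) recv 48: fwd
Round 2: pos3(id93) recv 79: drop; pos5(id60) recv 93: fwd; pos7(id48) recv 60: fwd; pos0(id21) recv 54: fwd; pos1(id79) recv 48: drop
Round 3: pos6(id54) recv 93: fwd; pos0(id21) recv 60: fwd; pos1(id79) recv 54: drop
Round 4: pos7(id48) recv 93: fwd; pos1(id79) recv 60: drop
Round 5: pos0(id21) recv 93: fwd
Round 6: pos1(id79) recv 93: fwd
Round 7: pos2(id57) recv 93: fwd
Round 8: pos3(id93) recv 93: ELECTED
Message ID 54 originates at pos 6; dropped at pos 1 in round 3

Answer: 3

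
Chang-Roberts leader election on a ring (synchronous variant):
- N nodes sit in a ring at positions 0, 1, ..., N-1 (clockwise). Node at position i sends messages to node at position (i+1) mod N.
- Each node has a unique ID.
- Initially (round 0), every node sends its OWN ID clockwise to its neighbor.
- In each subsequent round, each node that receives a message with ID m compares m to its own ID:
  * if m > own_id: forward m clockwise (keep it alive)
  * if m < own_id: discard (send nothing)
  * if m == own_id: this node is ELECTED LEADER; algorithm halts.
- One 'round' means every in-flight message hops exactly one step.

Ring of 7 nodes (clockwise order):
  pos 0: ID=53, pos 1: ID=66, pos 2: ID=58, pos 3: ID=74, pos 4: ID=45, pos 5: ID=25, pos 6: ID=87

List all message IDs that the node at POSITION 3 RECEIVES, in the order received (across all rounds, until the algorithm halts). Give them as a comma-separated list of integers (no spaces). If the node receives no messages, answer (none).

Answer: 58,66,87

Derivation:
Round 1: pos1(id66) recv 53: drop; pos2(id58) recv 66: fwd; pos3(id74) recv 58: drop; pos4(id45) recv 74: fwd; pos5(id25) recv 45: fwd; pos6(id87) recv 25: drop; pos0(id53) recv 87: fwd
Round 2: pos3(id74) recv 66: drop; pos5(id25) recv 74: fwd; pos6(id87) recv 45: drop; pos1(id66) recv 87: fwd
Round 3: pos6(id87) recv 74: drop; pos2(id58) recv 87: fwd
Round 4: pos3(id74) recv 87: fwd
Round 5: pos4(id45) recv 87: fwd
Round 6: pos5(id25) recv 87: fwd
Round 7: pos6(id87) recv 87: ELECTED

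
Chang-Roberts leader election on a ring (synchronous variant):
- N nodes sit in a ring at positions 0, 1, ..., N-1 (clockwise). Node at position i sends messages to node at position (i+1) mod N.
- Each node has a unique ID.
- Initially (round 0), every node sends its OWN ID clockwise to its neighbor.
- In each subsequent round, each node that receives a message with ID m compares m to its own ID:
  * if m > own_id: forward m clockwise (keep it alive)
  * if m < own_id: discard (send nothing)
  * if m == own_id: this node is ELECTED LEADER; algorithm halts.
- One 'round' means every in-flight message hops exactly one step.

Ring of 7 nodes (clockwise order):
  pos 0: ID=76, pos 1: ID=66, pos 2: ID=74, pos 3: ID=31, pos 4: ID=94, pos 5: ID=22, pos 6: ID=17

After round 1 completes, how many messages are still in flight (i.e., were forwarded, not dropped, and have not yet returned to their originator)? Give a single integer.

Round 1: pos1(id66) recv 76: fwd; pos2(id74) recv 66: drop; pos3(id31) recv 74: fwd; pos4(id94) recv 31: drop; pos5(id22) recv 94: fwd; pos6(id17) recv 22: fwd; pos0(id76) recv 17: drop
After round 1: 4 messages still in flight

Answer: 4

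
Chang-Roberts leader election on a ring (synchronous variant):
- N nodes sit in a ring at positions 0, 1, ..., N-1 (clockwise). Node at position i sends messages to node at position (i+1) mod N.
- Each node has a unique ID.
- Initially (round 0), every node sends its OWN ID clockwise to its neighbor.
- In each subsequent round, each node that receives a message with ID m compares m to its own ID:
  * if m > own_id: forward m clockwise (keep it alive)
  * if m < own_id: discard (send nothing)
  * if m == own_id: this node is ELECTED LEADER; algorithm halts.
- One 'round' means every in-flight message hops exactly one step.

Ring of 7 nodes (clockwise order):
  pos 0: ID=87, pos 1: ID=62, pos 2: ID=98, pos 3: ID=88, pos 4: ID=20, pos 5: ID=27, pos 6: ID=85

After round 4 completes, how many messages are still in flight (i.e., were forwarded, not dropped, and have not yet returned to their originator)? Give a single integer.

Answer: 2

Derivation:
Round 1: pos1(id62) recv 87: fwd; pos2(id98) recv 62: drop; pos3(id88) recv 98: fwd; pos4(id20) recv 88: fwd; pos5(id27) recv 20: drop; pos6(id85) recv 27: drop; pos0(id87) recv 85: drop
Round 2: pos2(id98) recv 87: drop; pos4(id20) recv 98: fwd; pos5(id27) recv 88: fwd
Round 3: pos5(id27) recv 98: fwd; pos6(id85) recv 88: fwd
Round 4: pos6(id85) recv 98: fwd; pos0(id87) recv 88: fwd
After round 4: 2 messages still in flight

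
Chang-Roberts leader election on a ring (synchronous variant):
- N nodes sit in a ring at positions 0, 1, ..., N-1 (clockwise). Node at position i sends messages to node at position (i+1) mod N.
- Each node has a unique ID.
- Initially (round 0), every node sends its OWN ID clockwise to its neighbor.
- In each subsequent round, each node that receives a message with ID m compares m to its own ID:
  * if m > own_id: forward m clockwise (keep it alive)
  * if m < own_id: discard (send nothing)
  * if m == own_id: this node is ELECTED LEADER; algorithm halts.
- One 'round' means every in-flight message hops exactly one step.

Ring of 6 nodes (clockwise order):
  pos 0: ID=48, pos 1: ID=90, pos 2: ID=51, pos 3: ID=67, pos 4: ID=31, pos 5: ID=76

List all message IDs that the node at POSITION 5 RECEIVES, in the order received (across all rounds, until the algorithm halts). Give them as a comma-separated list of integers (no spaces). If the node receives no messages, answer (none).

Round 1: pos1(id90) recv 48: drop; pos2(id51) recv 90: fwd; pos3(id67) recv 51: drop; pos4(id31) recv 67: fwd; pos5(id76) recv 31: drop; pos0(id48) recv 76: fwd
Round 2: pos3(id67) recv 90: fwd; pos5(id76) recv 67: drop; pos1(id90) recv 76: drop
Round 3: pos4(id31) recv 90: fwd
Round 4: pos5(id76) recv 90: fwd
Round 5: pos0(id48) recv 90: fwd
Round 6: pos1(id90) recv 90: ELECTED

Answer: 31,67,90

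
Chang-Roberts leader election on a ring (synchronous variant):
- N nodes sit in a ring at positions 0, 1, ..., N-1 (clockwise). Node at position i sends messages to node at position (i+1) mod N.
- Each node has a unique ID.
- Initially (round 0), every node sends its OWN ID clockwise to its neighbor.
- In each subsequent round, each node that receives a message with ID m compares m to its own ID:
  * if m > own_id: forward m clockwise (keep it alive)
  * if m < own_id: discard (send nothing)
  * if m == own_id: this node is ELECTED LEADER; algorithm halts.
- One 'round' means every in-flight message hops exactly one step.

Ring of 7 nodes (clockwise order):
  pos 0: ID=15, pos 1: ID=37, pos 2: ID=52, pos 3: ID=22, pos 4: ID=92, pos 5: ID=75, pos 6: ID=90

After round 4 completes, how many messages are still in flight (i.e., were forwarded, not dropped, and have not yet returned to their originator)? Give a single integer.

Round 1: pos1(id37) recv 15: drop; pos2(id52) recv 37: drop; pos3(id22) recv 52: fwd; pos4(id92) recv 22: drop; pos5(id75) recv 92: fwd; pos6(id90) recv 75: drop; pos0(id15) recv 90: fwd
Round 2: pos4(id92) recv 52: drop; pos6(id90) recv 92: fwd; pos1(id37) recv 90: fwd
Round 3: pos0(id15) recv 92: fwd; pos2(id52) recv 90: fwd
Round 4: pos1(id37) recv 92: fwd; pos3(id22) recv 90: fwd
After round 4: 2 messages still in flight

Answer: 2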